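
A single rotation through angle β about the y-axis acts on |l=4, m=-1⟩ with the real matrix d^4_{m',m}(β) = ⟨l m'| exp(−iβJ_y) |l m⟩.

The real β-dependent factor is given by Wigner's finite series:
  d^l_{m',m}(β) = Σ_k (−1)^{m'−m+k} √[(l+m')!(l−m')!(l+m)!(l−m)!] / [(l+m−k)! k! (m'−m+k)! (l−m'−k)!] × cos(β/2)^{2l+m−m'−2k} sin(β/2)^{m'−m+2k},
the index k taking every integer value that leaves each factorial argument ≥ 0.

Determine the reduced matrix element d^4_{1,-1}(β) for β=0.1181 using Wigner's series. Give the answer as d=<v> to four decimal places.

d=0.0341

d^4_{1,-1}(β=0.1181) via Wigner's sum:
With c≡cos(β/2)=0.998257 and s≡sin(β/2)=0.059016, N=[120·6·6·120]^{1/2}=720.000000
k∈{0,1,2,3} keeps every argument non-negative
  k=0: (−1)^2·720.0000/(72)·0.9983^6·0.0590^2 = +0.034466
  k=1: (−1)^3·720.0000/(24)·0.9983^4·0.0590^4 = -0.000361
  k=2: (−1)^4·720.0000/(48)·0.9983^2·0.0590^6 = +0.000001
  k=3: (−1)^5·720.0000/(720)·0.9983^0·0.0590^8 = -0.000000
d^4_{1,-1}(0.1181) = +0.034466 -0.000361 +0.000001 -0.000000 = +0.034105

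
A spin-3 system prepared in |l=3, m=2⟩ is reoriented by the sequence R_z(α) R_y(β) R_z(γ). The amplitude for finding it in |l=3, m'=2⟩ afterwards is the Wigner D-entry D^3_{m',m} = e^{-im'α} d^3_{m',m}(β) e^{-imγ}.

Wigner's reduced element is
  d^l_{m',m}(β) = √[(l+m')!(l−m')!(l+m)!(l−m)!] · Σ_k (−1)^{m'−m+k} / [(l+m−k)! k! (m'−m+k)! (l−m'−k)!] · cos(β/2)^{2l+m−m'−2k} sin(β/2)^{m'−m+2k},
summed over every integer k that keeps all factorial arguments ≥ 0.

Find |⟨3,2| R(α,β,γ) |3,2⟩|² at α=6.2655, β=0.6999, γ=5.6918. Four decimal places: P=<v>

P=0.0527

D^3_{2,2}(6.2655,0.6999,5.6918) = e^{-i·2·6.2655}·d^3_{2,2}(0.6999)·e^{-i·2·5.6918}. Compute d first:
c=cos(0.6999/2)=0.939390, s=sin(0.6999/2)=0.342851; N=√[120·1·120·1]=120.000000
k∈{0,1} keeps every argument non-negative
  k=0: (−1)^0·120.0000/(120)·0.9394^6·0.3429^0 = +0.687187
  k=1: (−1)^1·120.0000/(24)·0.9394^4·0.3429^2 = -0.457682
d^3_{2,2}(0.6999) = +0.687187 -0.457682 = +0.229505
|D^3_{2,2}|² = |d^3_{2,2}(β)|² = (+0.229505)² = 0.052673 (the z-rotation phases have unit modulus)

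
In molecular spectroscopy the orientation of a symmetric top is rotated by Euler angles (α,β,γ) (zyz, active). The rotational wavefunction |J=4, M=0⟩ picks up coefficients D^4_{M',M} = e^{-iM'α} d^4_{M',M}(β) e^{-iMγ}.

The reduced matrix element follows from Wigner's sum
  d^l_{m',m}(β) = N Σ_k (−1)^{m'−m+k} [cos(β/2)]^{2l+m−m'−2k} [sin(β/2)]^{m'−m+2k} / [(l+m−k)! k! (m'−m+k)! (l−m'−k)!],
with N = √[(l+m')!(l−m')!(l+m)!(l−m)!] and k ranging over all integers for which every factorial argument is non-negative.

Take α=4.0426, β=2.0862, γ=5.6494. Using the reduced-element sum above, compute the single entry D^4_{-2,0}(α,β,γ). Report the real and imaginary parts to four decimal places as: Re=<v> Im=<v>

Re=-0.0480 Im=0.2041

D^4_{-2,0}(4.0426,2.0862,5.6494) = e^{-i·-2·4.0426}·d^4_{-2,0}(2.0862)·e^{-i·0·5.6494}. Compute d first:
Half-angle: c=0.503544, s=0.863969. N=√(2·720·24·24)=910.735966
k: max(0,(0)−(-2))=2 … min(4+(0),4−(-2))=4
  k=2: (−1)^0·910.7360/(96)·0.5035^6·0.8640^2 = +0.115437
  k=3: (−1)^1·910.7360/(36)·0.5035^4·0.8640^4 = -0.906221
  k=4: (−1)^2·910.7360/(96)·0.5035^2·0.8640^6 = +1.000430
d^4_{-2,0}(2.0862) = +0.115437 -0.906221 +1.000430 = +0.209646
D = (-0.229164+0.973388i)·(+0.209646)·(+1.000000+0.000000i) = -0.048043+0.204066i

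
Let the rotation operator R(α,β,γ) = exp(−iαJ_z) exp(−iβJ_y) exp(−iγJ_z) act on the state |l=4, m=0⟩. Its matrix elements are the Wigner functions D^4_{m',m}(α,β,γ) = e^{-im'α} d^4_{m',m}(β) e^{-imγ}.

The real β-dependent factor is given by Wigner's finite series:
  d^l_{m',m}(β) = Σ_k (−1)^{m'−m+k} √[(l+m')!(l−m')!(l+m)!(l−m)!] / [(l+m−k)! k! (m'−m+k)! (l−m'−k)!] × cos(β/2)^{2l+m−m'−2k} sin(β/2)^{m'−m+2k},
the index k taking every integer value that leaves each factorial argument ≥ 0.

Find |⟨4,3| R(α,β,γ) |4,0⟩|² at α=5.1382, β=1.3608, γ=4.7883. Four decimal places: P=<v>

P=0.0832

D^4_{3,0}(5.1382,1.3608,4.7883) = e^{-i·3·5.1382}·d^4_{3,0}(1.3608)·e^{-i·0·4.7883}. Compute d first:
c=cos(1.3608/2)=0.777321, s=sin(1.3608/2)=0.629104; N=√[5040·1·24·24]=1703.830978
k∈{0,1} keeps every argument non-negative
  k=0: (−1)^3·1703.8310/(144)·0.7773^5·0.6291^3 = -0.836053
  k=1: (−1)^4·1703.8310/(144)·0.7773^3·0.6291^5 = +0.547618
d^4_{3,0}(1.3608) = -0.836053 +0.547618 = -0.288435
|D^4_{3,0}|² = |d^4_{3,0}(β)|² = (-0.288435)² = 0.083195 (the z-rotation phases have unit modulus)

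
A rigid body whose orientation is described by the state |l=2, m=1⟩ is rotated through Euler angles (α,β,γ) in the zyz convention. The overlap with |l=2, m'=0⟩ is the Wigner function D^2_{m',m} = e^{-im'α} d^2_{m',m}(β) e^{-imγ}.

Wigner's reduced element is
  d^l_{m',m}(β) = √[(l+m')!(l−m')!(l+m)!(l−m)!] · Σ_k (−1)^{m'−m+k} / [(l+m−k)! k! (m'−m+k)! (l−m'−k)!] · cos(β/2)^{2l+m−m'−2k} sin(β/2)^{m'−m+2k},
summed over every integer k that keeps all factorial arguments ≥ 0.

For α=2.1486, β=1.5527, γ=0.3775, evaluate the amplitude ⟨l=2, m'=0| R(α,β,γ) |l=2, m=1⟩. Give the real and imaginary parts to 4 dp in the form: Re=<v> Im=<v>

Split into d^2_{0,1}(β=1.5527) × two z-phases.
Half-angle: c=0.713476, s=0.700680. N=√(2·2·6·1)=4.898979
k∈{1,2} keeps every argument non-negative
  k=1: (−1)^0·4.8990/(2)·0.7135^3·0.7007^1 = +0.623351
  k=2: (−1)^1·4.8990/(2)·0.7135^1·0.7007^3 = -0.601193
d^2_{0,1}(1.5527) = +0.623351 -0.601193 = +0.022159
D = (+1.000000+0.000000i)·(+0.022159)·(+0.929589-0.368598i) = +0.020598-0.008168i

Re=0.0206 Im=-0.0082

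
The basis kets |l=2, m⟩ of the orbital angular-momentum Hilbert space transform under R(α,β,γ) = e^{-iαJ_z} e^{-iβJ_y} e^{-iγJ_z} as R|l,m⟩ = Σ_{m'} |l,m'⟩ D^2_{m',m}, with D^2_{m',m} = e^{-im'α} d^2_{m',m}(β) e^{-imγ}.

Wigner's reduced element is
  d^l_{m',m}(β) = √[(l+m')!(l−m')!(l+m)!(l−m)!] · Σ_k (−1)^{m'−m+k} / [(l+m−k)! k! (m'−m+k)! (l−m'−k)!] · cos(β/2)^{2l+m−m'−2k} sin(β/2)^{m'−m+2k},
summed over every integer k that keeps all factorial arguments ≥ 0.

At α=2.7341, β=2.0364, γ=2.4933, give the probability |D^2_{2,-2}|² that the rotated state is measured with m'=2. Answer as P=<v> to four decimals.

P=0.2755

D^2_{2,-2}(2.7341,2.0364,2.4933) = e^{-i·2·2.7341}·d^2_{2,-2}(2.0364)·e^{-i·-2·2.4933}. Compute d first:
Half-angle: c=0.524899, s=0.851165. N=√(24·1·1·24)=24.000000
k∈{0} keeps every argument non-negative
  k=0: (−1)^4·24.0000/(24)·0.5249^0·0.8512^4 = +0.524873
d^2_{2,-2}(2.0364) = +0.524873
|D^2_{2,-2}|² = |d^2_{2,-2}(β)|² = (+0.524873)² = 0.275492 (the z-rotation phases have unit modulus)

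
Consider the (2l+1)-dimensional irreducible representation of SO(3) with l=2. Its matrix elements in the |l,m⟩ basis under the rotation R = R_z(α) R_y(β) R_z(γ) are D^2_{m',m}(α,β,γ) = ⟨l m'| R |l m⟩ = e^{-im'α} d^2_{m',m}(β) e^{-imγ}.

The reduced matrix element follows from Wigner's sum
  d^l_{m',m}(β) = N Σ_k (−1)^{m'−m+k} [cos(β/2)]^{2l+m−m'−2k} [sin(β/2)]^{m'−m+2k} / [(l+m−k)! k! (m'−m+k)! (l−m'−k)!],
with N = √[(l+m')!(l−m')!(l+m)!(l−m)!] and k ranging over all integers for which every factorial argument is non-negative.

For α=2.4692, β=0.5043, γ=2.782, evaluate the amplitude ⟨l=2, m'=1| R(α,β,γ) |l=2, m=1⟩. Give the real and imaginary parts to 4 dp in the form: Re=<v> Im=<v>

Re=0.3614 Im=0.6045

D^2_{1,1}(2.4692,0.5043,2.782) = e^{-i·1·2.4692}·d^2_{1,1}(0.5043)·e^{-i·1·2.782}. Compute d first:
c=cos(0.5043/2)=0.968378, s=sin(0.5043/2)=0.249487; N=√[6·1·6·1]=6.000000
Admissible k: 0..1 (factorial args all ≥0)
  k=0: (−1)^0·6.0000/(6)·0.9684^4·0.2495^0 = +0.879387
  k=1: (−1)^1·6.0000/(2)·0.9684^2·0.2495^2 = -0.175108
d^2_{1,1}(0.5043) = +0.879387 -0.175108 = +0.704279
Attach z-rotation phases: D = e^{-i(1)(2.4692)}·(+0.704279)·e^{-i(1)(2.782)} = +0.361377+0.604497i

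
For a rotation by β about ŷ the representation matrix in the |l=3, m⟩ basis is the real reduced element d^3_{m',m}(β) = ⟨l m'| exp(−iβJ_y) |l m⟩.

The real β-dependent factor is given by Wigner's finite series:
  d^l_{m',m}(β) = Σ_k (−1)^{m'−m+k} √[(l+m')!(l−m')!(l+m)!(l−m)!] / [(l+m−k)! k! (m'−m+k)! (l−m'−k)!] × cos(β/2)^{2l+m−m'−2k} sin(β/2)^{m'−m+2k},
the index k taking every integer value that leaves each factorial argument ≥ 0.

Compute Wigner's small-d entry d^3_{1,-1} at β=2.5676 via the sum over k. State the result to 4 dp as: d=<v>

d=0.2714

d^3_{1,-1}(β=2.5676) via Wigner's sum:
c=cos(2.5676/2)=0.283073, s=sin(2.5676/2)=0.959098; N=√[24·2·2·24]=48.000000
k: max(0,(-1)−(1))=0 … min(3+(-1),3−(1))=2
  k=0: (−1)^2·48.0000/(8)·0.2831^4·0.9591^2 = +0.035438
  k=1: (−1)^3·48.0000/(6)·0.2831^2·0.9591^4 = -0.542424
  k=2: (−1)^4·48.0000/(48)·0.2831^0·0.9591^6 = +0.778358
d^3_{1,-1}(2.5676) = +0.035438 -0.542424 +0.778358 = +0.271372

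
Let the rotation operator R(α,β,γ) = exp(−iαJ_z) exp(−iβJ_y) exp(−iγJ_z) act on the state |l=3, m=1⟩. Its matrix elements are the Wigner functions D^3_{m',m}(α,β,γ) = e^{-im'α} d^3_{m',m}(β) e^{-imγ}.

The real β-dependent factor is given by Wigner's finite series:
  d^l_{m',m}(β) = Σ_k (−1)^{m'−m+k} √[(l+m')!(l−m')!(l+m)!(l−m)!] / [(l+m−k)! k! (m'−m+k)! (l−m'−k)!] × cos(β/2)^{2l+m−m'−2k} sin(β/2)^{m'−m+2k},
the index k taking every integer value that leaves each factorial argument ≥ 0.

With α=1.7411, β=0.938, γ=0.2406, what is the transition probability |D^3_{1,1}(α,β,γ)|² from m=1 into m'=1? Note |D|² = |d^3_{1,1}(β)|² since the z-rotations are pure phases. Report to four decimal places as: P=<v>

D^3_{1,1}(1.7411,0.938,0.2406) = e^{-i·1·1.7411}·d^3_{1,1}(0.938)·e^{-i·1·0.2406}. Compute d first:
With c≡cos(β/2)=0.892021 and s≡sin(β/2)=0.451994, N=[24·2·24·2]^{1/2}=48.000000
k∈{0,1,2} keeps every argument non-negative
  k=0: (−1)^0·48.0000/(48)·0.8920^6·0.4520^0 = +0.503790
  k=1: (−1)^1·48.0000/(6)·0.8920^4·0.4520^2 = -1.034799
  k=2: (−1)^2·48.0000/(8)·0.8920^2·0.4520^4 = +0.199266
d^3_{1,1}(0.938) = +0.503790 -1.034799 +0.199266 = -0.331743
|D^3_{1,1}|² = |d^3_{1,1}(β)|² = (-0.331743)² = 0.110053 (the z-rotation phases have unit modulus)

P=0.1101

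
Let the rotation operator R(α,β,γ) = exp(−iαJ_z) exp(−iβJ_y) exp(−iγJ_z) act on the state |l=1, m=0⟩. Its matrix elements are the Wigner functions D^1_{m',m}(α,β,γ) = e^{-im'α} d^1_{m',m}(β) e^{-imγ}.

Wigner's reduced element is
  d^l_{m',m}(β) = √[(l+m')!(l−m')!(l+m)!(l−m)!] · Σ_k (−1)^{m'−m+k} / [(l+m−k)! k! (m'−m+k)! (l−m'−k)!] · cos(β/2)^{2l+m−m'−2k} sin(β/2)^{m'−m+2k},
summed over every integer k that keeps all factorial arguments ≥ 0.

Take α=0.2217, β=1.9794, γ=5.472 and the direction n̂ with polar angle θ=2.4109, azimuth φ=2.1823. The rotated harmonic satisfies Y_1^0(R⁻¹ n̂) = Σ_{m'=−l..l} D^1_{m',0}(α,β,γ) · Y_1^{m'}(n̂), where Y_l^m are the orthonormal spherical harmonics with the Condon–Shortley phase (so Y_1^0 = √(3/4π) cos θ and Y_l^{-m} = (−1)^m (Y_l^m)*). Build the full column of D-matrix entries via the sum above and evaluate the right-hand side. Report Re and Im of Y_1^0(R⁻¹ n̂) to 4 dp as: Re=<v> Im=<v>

Need the full column D^1_{m',0} for m'=−1..1 at α=0.2217, β=1.9794, γ=5.472.
cos(β/2)=0.548941, sin(β/2)=0.835861
d^1_{-1,0}: single k=1 term ⇒ +0.648895;  D = +0.633014+0.142685i
d^1_{0,0}: k∈[0..1] ⇒ +0.301336 -0.698664 = -0.397328;  D = -0.397328+0.000000i
d^1_{1,0}: single k=0 term ⇒ -0.648895;  D = -0.633014+0.142685i
Y_1^{m'}(θ=2.4109,φ=2.1823) and Σ D·Y over m':
  (+0.6330+0.1427i)·(-0.1324-0.1888i)  (-0.3973+0.0000i)·(-0.3639+0.0000i)  (-0.6330+0.1427i)·(+0.1324-0.1888i)
Y_1^0(R⁻¹ n̂) = +0.030861+0.000000i

Re=0.0309 Im=0.0000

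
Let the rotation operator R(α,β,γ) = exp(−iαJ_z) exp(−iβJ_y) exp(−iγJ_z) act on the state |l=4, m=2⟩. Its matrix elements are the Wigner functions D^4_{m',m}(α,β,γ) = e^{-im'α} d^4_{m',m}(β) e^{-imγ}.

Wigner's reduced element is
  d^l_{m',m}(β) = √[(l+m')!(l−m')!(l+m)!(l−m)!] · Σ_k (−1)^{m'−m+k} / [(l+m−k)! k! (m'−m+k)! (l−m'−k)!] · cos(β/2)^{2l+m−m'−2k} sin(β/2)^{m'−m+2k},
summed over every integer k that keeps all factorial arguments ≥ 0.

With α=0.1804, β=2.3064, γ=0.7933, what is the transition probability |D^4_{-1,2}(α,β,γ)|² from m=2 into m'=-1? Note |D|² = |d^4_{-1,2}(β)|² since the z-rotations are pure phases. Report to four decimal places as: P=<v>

P=0.0177

First d^4_{-1,2}(β=2.3064), then the phase factors e^{-i(-1)α} and e^{-i(2)γ}:
Half-angle: c=0.405565, s=0.914066. N=√(6·120·720·2)=1018.233765
k∈{3,4,5} keeps every argument non-negative
  k=3: (−1)^0·1018.2338/(72)·0.4056^5·0.9141^3 = +0.118508
  k=4: (−1)^1·1018.2338/(48)·0.4056^3·0.9141^5 = -0.902973
  k=5: (−1)^2·1018.2338/(240)·0.4056^1·0.9141^7 = +0.917361
d^4_{-1,2}(2.3064) = +0.118508 -0.902973 +0.917361 = +0.132896
|D^4_{-1,2}|² = |d^4_{-1,2}(β)|² = (+0.132896)² = 0.017661 (the z-rotation phases have unit modulus)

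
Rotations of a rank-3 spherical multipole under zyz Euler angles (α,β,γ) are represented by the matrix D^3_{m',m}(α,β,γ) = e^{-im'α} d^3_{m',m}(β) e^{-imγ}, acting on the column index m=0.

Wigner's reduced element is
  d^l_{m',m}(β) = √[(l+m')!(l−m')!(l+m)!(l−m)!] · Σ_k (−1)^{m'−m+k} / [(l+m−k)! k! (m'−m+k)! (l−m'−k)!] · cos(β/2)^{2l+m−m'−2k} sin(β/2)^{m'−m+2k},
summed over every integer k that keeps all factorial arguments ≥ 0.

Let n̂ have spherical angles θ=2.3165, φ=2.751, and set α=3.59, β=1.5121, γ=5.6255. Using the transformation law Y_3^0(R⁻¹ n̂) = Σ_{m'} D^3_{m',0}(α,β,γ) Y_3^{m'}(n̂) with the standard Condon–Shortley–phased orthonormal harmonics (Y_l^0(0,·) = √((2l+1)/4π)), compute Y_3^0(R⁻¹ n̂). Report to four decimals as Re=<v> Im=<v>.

Need the full column D^3_{m',0} for m'=−3..3 at α=3.59, β=1.5121, γ=5.6255.
cos(β/2)=0.727552, sin(β/2)=0.686053
d^3_{-3,0}: single k=3 term ⇒ +0.556134;  D = -0.124388-0.542045i
d^3_{-2,0}: k∈[2..3] ⇒ +0.722322 -0.642272 = +0.080051;  D = +0.049960+0.062547i
d^3_{-1,0}: k∈[1..3] ⇒ +0.484470 -1.292338 +0.383039 = -0.424829;  D = +0.382830+0.184177i
d^3_{0,0}: k∈[0..3] ⇒ +0.148314 -1.186897 +1.055360 -0.104267 = -0.087489;  D = -0.087489+0.000000i
d^3_{1,0}: k∈[0..2] ⇒ -0.484470 +1.292338 -0.383039 = +0.424829;  D = -0.382830+0.184177i
d^3_{2,0}: k∈[0..1] ⇒ +0.722322 -0.642272 = +0.080051;  D = +0.049960-0.062547i
d^3_{3,0}: single k=0 term ⇒ -0.556134;  D = +0.124388-0.542045i
Y_3^{m'}(θ=2.3165,φ=2.751) and Σ D·Y over m':
  (-0.1244-0.5420i)·(-0.0643-0.1524i)  (+0.0500+0.0625i)·(-0.2657-0.2635i)  (+0.3828+0.1842i)·(-0.2858-0.1177i)  (-0.0875+0.0000i)·(+0.1768+0.0000i)  (-0.3828+0.1842i)·(+0.2858-0.1177i)  (+0.0500-0.0625i)·(-0.2657+0.2635i)  (+0.1244-0.5420i)·(+0.0643-0.1524i)
Y_3^0(R⁻¹ n̂) = -0.333756-0.000000i

Re=-0.3338 Im=0.0000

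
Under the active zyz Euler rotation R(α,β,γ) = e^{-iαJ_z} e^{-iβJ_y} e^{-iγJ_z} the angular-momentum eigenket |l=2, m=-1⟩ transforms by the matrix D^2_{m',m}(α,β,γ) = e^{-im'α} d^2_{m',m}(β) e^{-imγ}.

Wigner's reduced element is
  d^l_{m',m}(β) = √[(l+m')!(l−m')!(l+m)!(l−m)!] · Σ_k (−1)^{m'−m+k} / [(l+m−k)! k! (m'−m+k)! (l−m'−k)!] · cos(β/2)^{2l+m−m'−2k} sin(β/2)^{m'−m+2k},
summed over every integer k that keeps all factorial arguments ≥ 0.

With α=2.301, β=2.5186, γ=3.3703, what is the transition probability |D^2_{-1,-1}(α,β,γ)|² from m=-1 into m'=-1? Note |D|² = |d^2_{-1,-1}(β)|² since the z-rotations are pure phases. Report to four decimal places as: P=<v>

First d^2_{-1,-1}(β=2.5186), then the phase factors e^{-i(-1)α} and e^{-i(-1)γ}:
c=cos(2.5186/2)=0.306483, s=sin(2.5186/2)=0.951876; N=√[1·6·1·6]=6.000000
k: max(0,(-1)−(-1))=0 … min(2+(-1),2−(-1))=1
  k=0: (−1)^0·6.0000/(6)·0.3065^4·0.9519^0 = +0.008823
  k=1: (−1)^1·6.0000/(2)·0.3065^2·0.9519^2 = -0.255326
d^2_{-1,-1}(2.5186) = +0.008823 -0.255326 = -0.246503
|D^2_{-1,-1}|² = |d^2_{-1,-1}(β)|² = (-0.246503)² = 0.060764 (the z-rotation phases have unit modulus)

P=0.0608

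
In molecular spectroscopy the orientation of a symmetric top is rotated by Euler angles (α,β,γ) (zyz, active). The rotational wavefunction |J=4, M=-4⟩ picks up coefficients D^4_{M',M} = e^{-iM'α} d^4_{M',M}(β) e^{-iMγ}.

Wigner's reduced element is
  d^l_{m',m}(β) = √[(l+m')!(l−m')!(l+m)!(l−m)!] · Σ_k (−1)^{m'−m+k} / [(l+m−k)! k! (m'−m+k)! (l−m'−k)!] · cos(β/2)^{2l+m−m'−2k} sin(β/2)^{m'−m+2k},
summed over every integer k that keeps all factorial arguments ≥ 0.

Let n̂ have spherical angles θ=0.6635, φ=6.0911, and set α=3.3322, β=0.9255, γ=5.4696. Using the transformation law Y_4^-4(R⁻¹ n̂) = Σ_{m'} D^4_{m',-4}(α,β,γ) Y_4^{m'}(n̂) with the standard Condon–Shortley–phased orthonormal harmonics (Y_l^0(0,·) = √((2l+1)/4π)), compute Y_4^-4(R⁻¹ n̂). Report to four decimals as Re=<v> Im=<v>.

Need the full column D^4_{m',-4} for m'=−4..4 at α=3.3322, β=0.9255, γ=5.4696.
cos(β/2)=0.894828, sin(β/2)=0.446411
d^4_{-4,-4}: single k=0 term ⇒ +0.411072;  D = -0.327327-0.248670i
d^4_{-3,-4}: single k=0 term ⇒ -0.580039;  D = -0.519984-0.257026i
d^4_{-2,-4}: single k=0 term ⇒ +0.541360;  D = -0.521968-0.143597i
d^4_{-1,-4}: single k=0 term ⇒ -0.381941;  D = -0.380784-0.029707i
d^4_{0,-4}: single k=0 term ⇒ +0.213032;  D = -0.211680+0.023968i
d^4_{1,-4}: single k=0 term ⇒ -0.095057;  D = -0.090717+0.028396i
d^4_{2,-4}: single k=0 term ⇒ +0.033532;  D = -0.029524+0.015898i
d^4_{3,-4}: single k=0 term ⇒ -0.008942;  D = -0.006927+0.005654i
d^4_{4,-4}: single k=0 term ⇒ +0.001577;  D = -0.001011+0.001211i
Y_4^{m'}(θ=0.6635,φ=6.0911) and Σ D·Y over m':
  (-0.3273-0.2487i)·(+0.0458+0.0442i)  (-0.5200-0.2570i)·(+0.1932+0.1255i)  (-0.5220-0.1436i)·(+0.3935+0.1591i)  (-0.3808-0.0297i)·(+0.3030+0.0589i)  (-0.2117+0.0240i)·(-0.2260+0.0000i)  (-0.0907+0.0284i)·(-0.3030+0.0589i)  (-0.0295+0.0159i)·(+0.3935-0.1591i)  (-0.0069+0.0057i)·(-0.1932+0.1255i)  (-0.0010+0.0012i)·(+0.0458-0.0442i)
Y_4^-4(R⁻¹ n̂) = -0.303134-0.322038i

Re=-0.3031 Im=-0.3220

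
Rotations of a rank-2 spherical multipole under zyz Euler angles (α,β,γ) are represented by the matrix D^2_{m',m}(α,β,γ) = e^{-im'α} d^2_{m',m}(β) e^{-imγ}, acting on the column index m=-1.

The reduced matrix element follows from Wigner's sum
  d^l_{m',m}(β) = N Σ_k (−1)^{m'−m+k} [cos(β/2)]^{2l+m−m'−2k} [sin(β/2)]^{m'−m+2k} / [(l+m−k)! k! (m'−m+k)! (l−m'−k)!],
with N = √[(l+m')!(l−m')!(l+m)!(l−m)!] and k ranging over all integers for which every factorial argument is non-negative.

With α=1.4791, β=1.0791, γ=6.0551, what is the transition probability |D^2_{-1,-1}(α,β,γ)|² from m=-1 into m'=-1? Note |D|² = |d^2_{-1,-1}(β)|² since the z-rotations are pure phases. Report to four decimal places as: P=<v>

Split into d^2_{-1,-1}(β=1.0791) × two z-phases.
c=cos(1.0791/2)=0.857940, s=sin(1.0791/2)=0.513750; N=√[1·6·1·6]=6.000000
k∈{0,1} keeps every argument non-negative
  k=0: (−1)^0·6.0000/(6)·0.8579^4·0.5137^0 = +0.541786
  k=1: (−1)^1·6.0000/(2)·0.8579^2·0.5137^2 = -0.582826
d^2_{-1,-1}(1.0791) = +0.541786 -0.582826 = -0.041040
|D^2_{-1,-1}|² = |d^2_{-1,-1}(β)|² = (-0.041040)² = 0.001684 (the z-rotation phases have unit modulus)

P=0.0017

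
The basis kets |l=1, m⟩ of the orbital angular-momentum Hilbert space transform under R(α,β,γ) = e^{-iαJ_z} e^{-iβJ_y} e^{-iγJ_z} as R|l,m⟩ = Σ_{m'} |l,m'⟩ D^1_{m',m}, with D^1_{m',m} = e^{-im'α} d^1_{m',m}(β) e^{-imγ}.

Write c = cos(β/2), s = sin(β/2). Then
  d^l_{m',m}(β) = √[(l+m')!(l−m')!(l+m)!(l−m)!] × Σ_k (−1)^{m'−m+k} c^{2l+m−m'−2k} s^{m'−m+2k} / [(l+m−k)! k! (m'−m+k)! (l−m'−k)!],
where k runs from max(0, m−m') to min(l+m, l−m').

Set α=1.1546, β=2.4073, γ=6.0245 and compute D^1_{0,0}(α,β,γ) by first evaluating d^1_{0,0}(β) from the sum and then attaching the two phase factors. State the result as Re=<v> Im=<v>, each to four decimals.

Split into d^1_{0,0}(β=2.4073) × two z-phases.
Half-angle: c=0.358953, s=0.933355. N=√(1·1·1·1)=1.000000
k: max(0,(0)−(0))=0 … min(1+(0),1−(0))=1
  k=0: (−1)^0·1.0000/(1)·0.3590^2·0.9334^0 = +0.128848
  k=1: (−1)^1·1.0000/(1)·0.3590^0·0.9334^2 = -0.871152
d^1_{0,0}(2.4073) = +0.128848 -0.871152 = -0.742305
D = (+1.000000+0.000000i)·(-0.742305)·(+1.000000+0.000000i) = -0.742305+0.000000i

Re=-0.7423 Im=0.0000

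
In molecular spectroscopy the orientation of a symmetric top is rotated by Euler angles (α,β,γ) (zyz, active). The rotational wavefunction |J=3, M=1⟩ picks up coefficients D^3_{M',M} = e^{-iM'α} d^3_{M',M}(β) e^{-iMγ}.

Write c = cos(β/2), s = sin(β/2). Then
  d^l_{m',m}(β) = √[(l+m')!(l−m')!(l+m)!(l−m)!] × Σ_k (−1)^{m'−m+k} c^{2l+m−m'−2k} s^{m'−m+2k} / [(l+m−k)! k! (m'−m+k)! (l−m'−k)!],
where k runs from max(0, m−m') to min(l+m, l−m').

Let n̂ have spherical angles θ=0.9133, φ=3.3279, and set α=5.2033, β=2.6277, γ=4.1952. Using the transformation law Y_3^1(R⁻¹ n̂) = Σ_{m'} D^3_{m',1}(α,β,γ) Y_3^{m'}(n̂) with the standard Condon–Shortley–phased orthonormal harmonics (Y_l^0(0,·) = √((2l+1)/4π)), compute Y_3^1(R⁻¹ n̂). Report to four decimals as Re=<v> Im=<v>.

Re=-0.2510 Im=-0.1043

Need the full column D^3_{m',1} for m'=−3..3 at α=5.2033, β=2.6277, γ=4.1952.
cos(β/2)=0.254128, sin(β/2)=0.967171
d^3_{-3,1}: single k=4 term ⇒ +0.218859;  D = +0.089067-0.199915i
d^3_{-2,1}: k∈[3..4] ⇒ +0.093907 -0.680093 = -0.586186;  D = -0.584676+0.042043i
d^3_{-1,1}: k∈[2..4] ⇒ +0.023408 -0.452073 +0.818499 = +0.389835;  D = +0.207965+0.329730i
d^3_{0,1}: k∈[1..3] ⇒ +0.003551 -0.154305 +0.745005 = +0.594251;  D = -0.293820+0.516530i
d^3_{1,1}: k∈[0..2] ⇒ +0.000269 -0.031211 +0.339055 = +0.308113;  D = -0.308006-0.008096i
d^3_{2,1}: k∈[0..1] ⇒ -0.003242 +0.093907 = +0.090665;  D = -0.040627-0.081054i
d^3_{3,1}: single k=0 term ⇒ +0.015110;  D = +0.008721-0.012339i
Y_3^{m'}(θ=0.9133,φ=3.3279) and Σ D·Y over m':
  (+0.0891-0.1999i)·(-0.1754+0.1097i)  (-0.5847+0.0420i)·(+0.3645-0.1425i)  (+0.2080+0.3297i)·(-0.2181+0.0411i)  (-0.2938+0.5165i)·(-0.2583+0.0000i)  (-0.3080-0.0081i)·(+0.2181+0.0411i)  (-0.0406-0.0811i)·(+0.3645+0.1425i)  (+0.0087-0.0123i)·(+0.1754+0.1097i)
Y_3^1(R⁻¹ n̂) = -0.251002-0.104276i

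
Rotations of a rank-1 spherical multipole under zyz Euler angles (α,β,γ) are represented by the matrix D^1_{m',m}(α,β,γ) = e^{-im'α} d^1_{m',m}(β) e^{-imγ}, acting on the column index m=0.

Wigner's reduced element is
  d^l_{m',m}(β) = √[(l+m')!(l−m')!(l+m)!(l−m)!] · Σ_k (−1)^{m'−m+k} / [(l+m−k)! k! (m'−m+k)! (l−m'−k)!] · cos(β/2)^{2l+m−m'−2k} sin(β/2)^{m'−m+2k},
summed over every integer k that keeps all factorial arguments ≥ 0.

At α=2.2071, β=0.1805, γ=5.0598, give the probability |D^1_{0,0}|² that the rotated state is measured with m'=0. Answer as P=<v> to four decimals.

D^1_{0,0}(2.2071,0.1805,5.0598) = e^{-i·0·2.2071}·d^1_{0,0}(0.1805)·e^{-i·0·5.0598}. Compute d first:
Half-angle: c=0.995930, s=0.090128. N=√(1·1·1·1)=1.000000
Admissible k: 0..1 (factorial args all ≥0)
  k=0: (−1)^0·1.0000/(1)·0.9959^2·0.0901^0 = +0.991877
  k=1: (−1)^1·1.0000/(1)·0.9959^0·0.0901^2 = -0.008123
d^1_{0,0}(0.1805) = +0.991877 -0.008123 = +0.983754
|D^1_{0,0}|² = |d^1_{0,0}(β)|² = (+0.983754)² = 0.967772 (the z-rotation phases have unit modulus)

P=0.9678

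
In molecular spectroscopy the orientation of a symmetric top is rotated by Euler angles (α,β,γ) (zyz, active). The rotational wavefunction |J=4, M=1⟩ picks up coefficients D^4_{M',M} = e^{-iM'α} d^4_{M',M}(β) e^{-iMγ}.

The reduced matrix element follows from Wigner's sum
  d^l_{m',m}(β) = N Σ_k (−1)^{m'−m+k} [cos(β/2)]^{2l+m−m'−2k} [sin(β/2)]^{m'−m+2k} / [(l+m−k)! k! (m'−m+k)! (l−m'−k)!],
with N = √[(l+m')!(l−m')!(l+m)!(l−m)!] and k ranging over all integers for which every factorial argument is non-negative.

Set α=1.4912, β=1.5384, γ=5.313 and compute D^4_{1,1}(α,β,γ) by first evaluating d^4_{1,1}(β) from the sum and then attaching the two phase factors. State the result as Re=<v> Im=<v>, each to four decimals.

First d^4_{1,1}(β=1.5384), then the phase factors e^{-i(1)α} and e^{-i(1)γ}:
Half-angle: c=0.718467, s=0.695561. N=√(120·6·120·6)=720.000000
k∈{0,1,2,3} keeps every argument non-negative
  k=0: (−1)^0·720.0000/(720)·0.7185^8·0.6956^0 = +0.071000
  k=1: (−1)^1·720.0000/(48)·0.7185^6·0.6956^2 = -0.998168
  k=2: (−1)^2·720.0000/(24)·0.7185^4·0.6956^4 = +1.871068
  k=3: (−1)^3·720.0000/(72)·0.7185^2·0.6956^6 = -0.584553
d^4_{1,1}(1.5384) = +0.071000 -0.998168 +1.871068 -0.584553 = +0.359346
D = (+0.079512-0.996834i)·(+0.359346)·(+0.565147+0.824990i) = +0.311666-0.178868i

Re=0.3117 Im=-0.1789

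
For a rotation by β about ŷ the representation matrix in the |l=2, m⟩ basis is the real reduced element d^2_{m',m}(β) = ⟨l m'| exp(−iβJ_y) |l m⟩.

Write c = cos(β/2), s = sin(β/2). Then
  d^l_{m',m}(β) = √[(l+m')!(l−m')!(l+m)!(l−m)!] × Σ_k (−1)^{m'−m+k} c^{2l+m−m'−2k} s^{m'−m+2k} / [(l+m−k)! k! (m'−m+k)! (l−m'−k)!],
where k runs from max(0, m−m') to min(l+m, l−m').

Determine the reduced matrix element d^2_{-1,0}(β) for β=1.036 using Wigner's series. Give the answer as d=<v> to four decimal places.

d^2_{-1,0}(β=1.036) via Wigner's sum:
c=cos(1.036/2)=0.868811, s=sin(1.036/2)=0.495144; N=√[1·6·2·2]=4.898979
k∈{1,2} keeps every argument non-negative
  k=1: (−1)^0·4.8990/(2)·0.8688^3·0.4951^1 = +0.795395
  k=2: (−1)^1·4.8990/(2)·0.8688^1·0.4951^3 = -0.258342
d^2_{-1,0}(1.036) = +0.795395 -0.258342 = +0.537054

d=0.5371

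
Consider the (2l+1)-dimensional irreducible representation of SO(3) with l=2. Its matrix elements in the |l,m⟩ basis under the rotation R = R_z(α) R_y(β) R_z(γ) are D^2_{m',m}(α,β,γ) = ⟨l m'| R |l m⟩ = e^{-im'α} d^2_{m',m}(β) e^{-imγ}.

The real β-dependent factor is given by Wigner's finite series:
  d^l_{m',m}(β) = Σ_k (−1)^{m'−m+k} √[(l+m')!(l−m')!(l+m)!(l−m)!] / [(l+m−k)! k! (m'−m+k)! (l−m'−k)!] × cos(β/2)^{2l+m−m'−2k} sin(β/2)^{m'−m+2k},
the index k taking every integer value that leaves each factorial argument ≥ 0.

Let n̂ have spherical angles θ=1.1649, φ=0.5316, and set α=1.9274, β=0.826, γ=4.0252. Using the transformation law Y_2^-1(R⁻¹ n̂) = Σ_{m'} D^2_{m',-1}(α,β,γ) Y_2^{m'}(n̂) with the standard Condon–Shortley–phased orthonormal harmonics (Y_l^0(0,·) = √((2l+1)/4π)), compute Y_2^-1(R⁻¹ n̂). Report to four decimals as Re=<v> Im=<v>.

Need the full column D^2_{m',-1} for m'=−2..2 at α=1.9274, β=0.826, γ=4.0252.
cos(β/2)=0.915921, sin(β/2)=0.401359
d^2_{-2,-1}: single k=1 term ⇒ +0.616789;  D = -0.016046+0.616580i
d^2_{-1,-1}: k∈[0..1] ⇒ +0.703772 -0.405418 = +0.298354;  D = +0.282199-0.096845i
d^2_{0,-1}: k∈[0..1] ⇒ -0.755409 +0.145055 = -0.610355;  D = +0.387189+0.471824i
d^2_{1,-1}: k∈[0..1] ⇒ +0.405418 -0.025950 = +0.379468;  D = -0.190852+0.327981i
d^2_{2,-1}: single k=0 term ⇒ -0.118437;  D = -0.116721-0.020084i
Y_2^{m'}(θ=1.1649,φ=0.5316) and Σ D·Y over m':
  (-0.0160+0.6166i)·(+0.1585-0.2849i)  (+0.2822-0.0968i)·(+0.2416-0.1421i)  (+0.3872+0.4718i)·(-0.1679+0.0000i)  (-0.1909+0.3280i)·(-0.2416-0.1421i)  (-0.1167-0.0201i)·(+0.1585+0.2849i)
Y_2^-1(R⁻¹ n̂) = +0.242482-0.128965i

Re=0.2425 Im=-0.1290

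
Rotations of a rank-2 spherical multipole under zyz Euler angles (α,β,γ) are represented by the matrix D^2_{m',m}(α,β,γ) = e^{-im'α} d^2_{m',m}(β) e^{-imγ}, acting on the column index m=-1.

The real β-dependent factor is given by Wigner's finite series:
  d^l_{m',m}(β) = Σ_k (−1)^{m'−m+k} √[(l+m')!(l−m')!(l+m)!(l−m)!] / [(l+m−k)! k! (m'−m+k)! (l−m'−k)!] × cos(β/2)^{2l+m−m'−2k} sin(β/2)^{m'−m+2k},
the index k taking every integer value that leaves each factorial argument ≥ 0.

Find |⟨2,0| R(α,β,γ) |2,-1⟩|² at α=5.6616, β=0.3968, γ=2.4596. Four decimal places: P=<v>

P=0.1906

D^2_{0,-1}(5.6616,0.3968,2.4596) = e^{-i·0·5.6616}·d^2_{0,-1}(0.3968)·e^{-i·-1·2.4596}. Compute d first:
With c≡cos(β/2)=0.980383 and s≡sin(β/2)=0.197101, N=[2·2·1·6]^{1/2}=4.898979
Admissible k: 0..1 (factorial args all ≥0)
  k=0: (−1)^1·4.8990/(2)·0.9804^3·0.1971^1 = -0.454938
  k=1: (−1)^2·4.8990/(2)·0.9804^1·0.1971^3 = +0.018388
d^2_{0,-1}(0.3968) = -0.454938 +0.018388 = -0.436550
|D^2_{0,-1}|² = |d^2_{0,-1}(β)|² = (-0.436550)² = 0.190576 (the z-rotation phases have unit modulus)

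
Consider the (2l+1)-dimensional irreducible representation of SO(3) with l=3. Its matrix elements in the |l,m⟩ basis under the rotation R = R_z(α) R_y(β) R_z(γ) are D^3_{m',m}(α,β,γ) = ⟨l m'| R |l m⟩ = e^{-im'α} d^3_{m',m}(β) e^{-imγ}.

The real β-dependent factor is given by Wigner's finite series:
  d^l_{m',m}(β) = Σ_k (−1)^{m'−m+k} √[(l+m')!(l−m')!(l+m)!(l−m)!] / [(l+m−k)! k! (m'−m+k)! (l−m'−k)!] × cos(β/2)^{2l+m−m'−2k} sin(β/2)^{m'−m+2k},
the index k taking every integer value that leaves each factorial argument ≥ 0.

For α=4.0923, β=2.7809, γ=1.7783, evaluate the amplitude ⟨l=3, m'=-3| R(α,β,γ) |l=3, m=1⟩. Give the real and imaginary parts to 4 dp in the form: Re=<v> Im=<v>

Re=-0.0556 Im=-0.1026

Split into d^3_{-3,1}(β=2.7809) × two z-phases.
c=cos(2.7809/2)=0.179370, s=sin(2.7809/2)=0.983782; N=√[1·720·24·2]=185.903201
k∈{4} keeps every argument non-negative
  k=4: (−1)^0·185.9032/(48)·0.1794^2·0.9838^4 = +0.116719
d^3_{-3,1}(2.7809) = +0.116719
D = (+0.958395-0.285445i)·(+0.116719)·(-0.206018-0.978548i) = -0.055648-0.102599i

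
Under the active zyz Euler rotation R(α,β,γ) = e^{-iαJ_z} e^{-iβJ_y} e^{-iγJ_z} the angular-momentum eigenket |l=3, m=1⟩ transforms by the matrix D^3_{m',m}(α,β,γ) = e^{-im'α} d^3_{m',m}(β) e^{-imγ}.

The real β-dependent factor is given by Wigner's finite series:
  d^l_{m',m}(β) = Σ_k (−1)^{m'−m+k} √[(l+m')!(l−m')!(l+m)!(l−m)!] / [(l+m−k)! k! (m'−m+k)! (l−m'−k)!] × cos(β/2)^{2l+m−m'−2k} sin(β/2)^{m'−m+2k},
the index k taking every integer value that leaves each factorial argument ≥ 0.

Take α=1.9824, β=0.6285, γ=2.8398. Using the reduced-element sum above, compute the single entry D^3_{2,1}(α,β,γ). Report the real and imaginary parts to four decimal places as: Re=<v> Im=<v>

Split into d^3_{2,1}(β=0.6285) × two z-phases.
Half-angle: c=0.951028, s=0.309103. N=√(120·1·24·2)=75.894664
k∈{0,1} keeps every argument non-negative
  k=0: (−1)^1·75.8947/(24)·0.9510^5·0.3091^1 = -0.760451
  k=1: (−1)^2·75.8947/(12)·0.9510^3·0.3091^3 = +0.160665
d^3_{2,1}(0.6285) = -0.760451 +0.160665 = -0.599786
D = (-0.679873+0.733330i)·(-0.599786)·(-0.954805-0.297232i) = -0.520084+0.298758i

Re=-0.5201 Im=0.2988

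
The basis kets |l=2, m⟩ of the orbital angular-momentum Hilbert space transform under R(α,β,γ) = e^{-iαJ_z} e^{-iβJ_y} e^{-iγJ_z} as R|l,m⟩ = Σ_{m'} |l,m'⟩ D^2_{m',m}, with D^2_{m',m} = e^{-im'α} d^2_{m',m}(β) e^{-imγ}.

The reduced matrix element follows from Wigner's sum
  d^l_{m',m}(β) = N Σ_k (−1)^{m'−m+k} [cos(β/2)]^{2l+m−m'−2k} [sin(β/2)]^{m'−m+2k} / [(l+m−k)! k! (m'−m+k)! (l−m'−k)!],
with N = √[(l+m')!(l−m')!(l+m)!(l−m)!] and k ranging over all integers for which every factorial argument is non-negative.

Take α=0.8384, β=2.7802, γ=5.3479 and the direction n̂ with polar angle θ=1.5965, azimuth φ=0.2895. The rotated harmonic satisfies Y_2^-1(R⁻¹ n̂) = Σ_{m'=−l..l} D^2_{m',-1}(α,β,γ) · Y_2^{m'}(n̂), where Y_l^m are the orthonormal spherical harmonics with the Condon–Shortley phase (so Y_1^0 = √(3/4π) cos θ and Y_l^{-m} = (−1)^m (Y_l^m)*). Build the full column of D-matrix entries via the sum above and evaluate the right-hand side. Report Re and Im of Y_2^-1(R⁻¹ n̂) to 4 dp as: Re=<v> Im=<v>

Need the full column D^2_{m',-1} for m'=−2..2 at α=0.8384, β=2.7802, γ=5.3479.
cos(β/2)=0.179715, sin(β/2)=0.983719
d^2_{-2,-1}: single k=1 term ⇒ +0.011420;  D = +0.008421+0.007713i
d^2_{-1,-1}: k∈[0..1] ⇒ +0.001043 -0.093763 = -0.092720;  D = -0.092285+0.008969i
d^2_{0,-1}: k∈[0..1] ⇒ -0.013986 +0.419056 = +0.405070;  D = +0.240445-0.325987i
d^2_{1,-1}: k∈[0..1] ⇒ +0.093763 -0.936448 = -0.842686;  D = +0.169801+0.825401i
d^2_{2,-1}: single k=0 term ⇒ -0.342158;  D = +0.295301+0.172827i
Y_2^{m'}(θ=1.5965,φ=0.2895) and Σ D·Y over m':
  (+0.0084+0.0077i)·(+0.3231-0.2112i)  (-0.0923+0.0090i)·(-0.0190+0.0057i)  (+0.2404-0.3260i)·(-0.3148+0.0000i)  (+0.1698+0.8254i)·(+0.0190+0.0057i)  (+0.2953+0.1728i)·(+0.3231+0.2112i)
Y_2^-1(R⁻¹ n̂) = -0.012169+0.237509i

Re=-0.0122 Im=0.2375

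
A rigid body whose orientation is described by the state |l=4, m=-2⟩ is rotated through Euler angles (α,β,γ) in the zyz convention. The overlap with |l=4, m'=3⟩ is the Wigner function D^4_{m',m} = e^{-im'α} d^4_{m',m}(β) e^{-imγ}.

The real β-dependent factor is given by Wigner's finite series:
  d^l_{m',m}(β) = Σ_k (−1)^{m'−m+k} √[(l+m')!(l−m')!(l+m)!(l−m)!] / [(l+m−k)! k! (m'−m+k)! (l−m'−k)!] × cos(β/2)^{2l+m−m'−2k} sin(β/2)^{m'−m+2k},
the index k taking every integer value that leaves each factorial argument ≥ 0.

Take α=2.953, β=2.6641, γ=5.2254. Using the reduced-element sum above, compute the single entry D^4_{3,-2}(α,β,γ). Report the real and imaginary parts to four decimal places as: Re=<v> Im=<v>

Re=-0.0125 Im=0.5947

First d^4_{3,-2}(β=2.6641), then the phase factors e^{-i(3)α} and e^{-i(-2)γ}:
With c≡cos(β/2)=0.236485 and s≡sin(β/2)=0.971635, N=[5040·1·2·720]^{1/2}=2693.993318
The bounds max(0,m−m')=0 and min(l+m,l−m')=1 give 2 terms
  k=0: (−1)^5·2693.9933/(240)·0.2365^3·0.9716^5 = -0.128561
  k=1: (−1)^6·2693.9933/(720)·0.2365^1·0.9716^7 = +0.723419
d^4_{3,-2}(2.6641) = -0.128561 +0.723419 = +0.594857
D = (-0.844172-0.536073i)·(+0.594857)·(-0.518225-0.855244i) = -0.012493+0.594726i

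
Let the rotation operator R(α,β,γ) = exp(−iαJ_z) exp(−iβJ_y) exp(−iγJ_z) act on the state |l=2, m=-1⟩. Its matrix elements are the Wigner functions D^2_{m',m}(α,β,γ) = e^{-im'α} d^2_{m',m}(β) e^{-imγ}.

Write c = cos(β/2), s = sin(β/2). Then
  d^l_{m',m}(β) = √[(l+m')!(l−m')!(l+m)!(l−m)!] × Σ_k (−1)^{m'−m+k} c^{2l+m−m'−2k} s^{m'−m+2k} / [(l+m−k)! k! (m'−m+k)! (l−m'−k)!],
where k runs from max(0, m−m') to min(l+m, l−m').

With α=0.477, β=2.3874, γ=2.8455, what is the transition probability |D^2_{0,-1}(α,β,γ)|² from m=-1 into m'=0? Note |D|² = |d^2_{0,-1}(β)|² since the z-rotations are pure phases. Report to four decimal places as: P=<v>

First d^2_{0,-1}(β=2.3874), then the phase factors e^{-i(0)α} and e^{-i(-1)γ}:
With c≡cos(β/2)=0.368222 and s≡sin(β/2)=0.929738, N=[2·2·1·6]^{1/2}=4.898979
k∈{0,1} keeps every argument non-negative
  k=0: (−1)^1·4.8990/(2)·0.3682^3·0.9297^1 = -0.113702
  k=1: (−1)^2·4.8990/(2)·0.3682^1·0.9297^3 = +0.724882
d^2_{0,-1}(2.3874) = -0.113702 +0.724882 = +0.611180
|D^2_{0,-1}|² = |d^2_{0,-1}(β)|² = (+0.611180)² = 0.373541 (the z-rotation phases have unit modulus)

P=0.3735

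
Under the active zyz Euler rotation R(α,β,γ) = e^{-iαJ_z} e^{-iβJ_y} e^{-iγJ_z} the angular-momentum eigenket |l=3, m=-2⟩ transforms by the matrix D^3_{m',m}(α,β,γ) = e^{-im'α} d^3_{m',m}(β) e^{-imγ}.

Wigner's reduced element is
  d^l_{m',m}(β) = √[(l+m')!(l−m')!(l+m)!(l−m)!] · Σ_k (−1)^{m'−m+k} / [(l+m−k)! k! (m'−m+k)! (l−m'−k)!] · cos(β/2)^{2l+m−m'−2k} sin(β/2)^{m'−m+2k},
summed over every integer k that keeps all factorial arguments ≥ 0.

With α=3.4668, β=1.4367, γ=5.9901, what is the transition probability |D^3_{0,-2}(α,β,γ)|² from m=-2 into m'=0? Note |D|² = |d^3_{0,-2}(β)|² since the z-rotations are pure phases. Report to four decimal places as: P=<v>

P=0.0323

Split into d^3_{0,-2}(β=1.4367) × two z-phases.
With c≡cos(β/2)=0.752893 and s≡sin(β/2)=0.658143, N=[6·6·1·120]^{1/2}=65.726707
k: max(0,(-2)−(0))=0 … min(3+(-2),3−(0))=1
  k=0: (−1)^2·65.7267/(12)·0.7529^4·0.6581^2 = +0.762314
  k=1: (−1)^3·65.7267/(12)·0.7529^2·0.6581^4 = -0.582517
d^3_{0,-2}(1.4367) = +0.762314 -0.582517 = +0.179797
|D^3_{0,-2}|² = |d^3_{0,-2}(β)|² = (+0.179797)² = 0.032327 (the z-rotation phases have unit modulus)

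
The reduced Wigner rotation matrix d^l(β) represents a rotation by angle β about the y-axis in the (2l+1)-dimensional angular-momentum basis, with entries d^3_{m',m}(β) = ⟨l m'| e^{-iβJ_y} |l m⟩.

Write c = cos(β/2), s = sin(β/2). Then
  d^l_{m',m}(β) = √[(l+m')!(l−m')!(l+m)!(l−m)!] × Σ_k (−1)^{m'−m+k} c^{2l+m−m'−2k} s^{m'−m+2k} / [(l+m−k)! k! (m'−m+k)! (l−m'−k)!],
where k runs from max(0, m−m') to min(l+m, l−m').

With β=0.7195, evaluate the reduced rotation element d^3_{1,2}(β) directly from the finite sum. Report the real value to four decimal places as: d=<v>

d^3_{1,2}(β=0.7195) via Wigner's sum:
c=cos(0.7195/2)=0.935985, s=sin(0.7195/2)=0.352040; N=√[24·2·120·1]=75.894664
Admissible k: 1..2 (factorial args all ≥0)
  k=1: (−1)^0·75.8947/(24)·0.9360^5·0.3520^1 = +0.799717
  k=2: (−1)^1·75.8947/(12)·0.9360^3·0.3520^3 = -0.226263
d^3_{1,2}(0.7195) = +0.799717 -0.226263 = +0.573454

d=0.5735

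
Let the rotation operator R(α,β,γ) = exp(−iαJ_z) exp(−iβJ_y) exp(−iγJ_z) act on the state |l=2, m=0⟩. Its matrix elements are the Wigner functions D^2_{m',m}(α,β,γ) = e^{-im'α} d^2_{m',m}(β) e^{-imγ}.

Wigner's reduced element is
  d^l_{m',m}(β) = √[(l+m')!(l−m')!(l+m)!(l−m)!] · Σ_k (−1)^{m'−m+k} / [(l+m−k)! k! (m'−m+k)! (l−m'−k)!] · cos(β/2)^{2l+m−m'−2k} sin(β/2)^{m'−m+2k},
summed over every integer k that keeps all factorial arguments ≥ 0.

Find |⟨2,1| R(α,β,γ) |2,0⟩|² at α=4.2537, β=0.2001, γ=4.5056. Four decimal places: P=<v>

P=0.0569

D^2_{1,0}(4.2537,0.2001,4.5056) = e^{-i·1·4.2537}·d^2_{1,0}(0.2001)·e^{-i·0·4.5056}. Compute d first:
c=cos(0.2001/2)=0.994999, s=sin(0.2001/2)=0.099883; N=√[6·1·2·2]=4.898979
k: max(0,(0)−(1))=0 … min(2+(0),2−(1))=1
  k=0: (−1)^1·4.8990/(2)·0.9950^3·0.0999^1 = -0.241011
  k=1: (−1)^2·4.8990/(2)·0.9950^1·0.0999^3 = +0.002429
d^2_{1,0}(0.2001) = -0.241011 +0.002429 = -0.238582
|D^2_{1,0}|² = |d^2_{1,0}(β)|² = (-0.238582)² = 0.056921 (the z-rotation phases have unit modulus)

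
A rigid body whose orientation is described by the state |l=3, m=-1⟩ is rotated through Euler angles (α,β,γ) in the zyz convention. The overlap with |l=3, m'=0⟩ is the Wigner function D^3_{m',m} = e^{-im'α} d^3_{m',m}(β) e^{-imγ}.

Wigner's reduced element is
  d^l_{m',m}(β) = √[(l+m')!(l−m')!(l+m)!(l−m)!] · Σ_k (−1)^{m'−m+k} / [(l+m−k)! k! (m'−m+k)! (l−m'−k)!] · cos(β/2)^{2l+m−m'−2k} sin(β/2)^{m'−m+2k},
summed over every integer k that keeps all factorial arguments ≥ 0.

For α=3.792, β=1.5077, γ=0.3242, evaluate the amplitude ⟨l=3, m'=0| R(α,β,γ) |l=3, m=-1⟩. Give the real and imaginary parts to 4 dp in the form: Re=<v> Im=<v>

D^3_{0,-1}(3.792,1.5077,0.3242) = e^{-i·0·3.792}·d^3_{0,-1}(1.5077)·e^{-i·-1·0.3242}. Compute d first:
c=cos(1.5077/2)=0.729059, s=sin(1.5077/2)=0.684451; N=√[6·6·2·24]=41.569219
The bounds max(0,m−m')=0 and min(l+m,l−m')=2 give 3 terms
  k=0: (−1)^1·41.5692/(12)·0.7291^5·0.6845^1 = -0.488367
  k=1: (−1)^2·41.5692/(4)·0.7291^3·0.6845^3 = +1.291299
  k=2: (−1)^3·41.5692/(12)·0.7291^1·0.6845^5 = -0.379371
d^3_{0,-1}(1.5077) = -0.488367 +1.291299 -0.379371 = +0.423560
D = (+1.000000+0.000000i)·(+0.423560)·(+0.947906+0.318551i) = +0.401495+0.134925i

Re=0.4015 Im=0.1349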